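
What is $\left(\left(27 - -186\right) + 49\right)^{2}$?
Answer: $68644$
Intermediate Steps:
$\left(\left(27 - -186\right) + 49\right)^{2} = \left(\left(27 + 186\right) + 49\right)^{2} = \left(213 + 49\right)^{2} = 262^{2} = 68644$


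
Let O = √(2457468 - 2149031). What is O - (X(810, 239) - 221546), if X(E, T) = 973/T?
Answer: 52948521/239 + √308437 ≈ 2.2210e+5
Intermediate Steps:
O = √308437 ≈ 555.37
O - (X(810, 239) - 221546) = √308437 - (973/239 - 221546) = √308437 - 1*(-52948521/239) = √308437 + 52948521/239 = 52948521/239 + √308437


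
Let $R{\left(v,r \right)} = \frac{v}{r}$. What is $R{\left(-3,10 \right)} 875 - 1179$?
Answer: $- \frac{2883}{2} \approx -1441.5$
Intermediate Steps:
$R{\left(-3,10 \right)} 875 - 1179 = - \frac{3}{10} \cdot 875 - 1179 = \left(-3\right) \frac{1}{10} \cdot 875 - 1179 = \left(- \frac{3}{10}\right) 875 - 1179 = - \frac{525}{2} - 1179 = - \frac{2883}{2}$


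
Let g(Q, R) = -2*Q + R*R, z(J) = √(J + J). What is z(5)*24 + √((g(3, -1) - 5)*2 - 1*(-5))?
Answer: 24*√10 + I*√15 ≈ 75.895 + 3.873*I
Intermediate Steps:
z(J) = √2*√J (z(J) = √(2*J) = √2*√J)
g(Q, R) = R² - 2*Q (g(Q, R) = -2*Q + R² = R² - 2*Q)
z(5)*24 + √((g(3, -1) - 5)*2 - 1*(-5)) = (√2*√5)*24 + √((((-1)² - 2*3) - 5)*2 - 1*(-5)) = √10*24 + √(((1 - 6) - 5)*2 + 5) = 24*√10 + √((-5 - 5)*2 + 5) = 24*√10 + √(-10*2 + 5) = 24*√10 + √(-20 + 5) = 24*√10 + √(-15) = 24*√10 + I*√15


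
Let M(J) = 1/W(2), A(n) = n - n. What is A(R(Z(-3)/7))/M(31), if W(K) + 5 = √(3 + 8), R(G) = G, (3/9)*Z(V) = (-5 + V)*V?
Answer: 0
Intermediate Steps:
Z(V) = 3*V*(-5 + V) (Z(V) = 3*((-5 + V)*V) = 3*(V*(-5 + V)) = 3*V*(-5 + V))
W(K) = -5 + √11 (W(K) = -5 + √(3 + 8) = -5 + √11)
A(n) = 0
M(J) = 1/(-5 + √11)
A(R(Z(-3)/7))/M(31) = 0/(-5/14 - √11/14) = 0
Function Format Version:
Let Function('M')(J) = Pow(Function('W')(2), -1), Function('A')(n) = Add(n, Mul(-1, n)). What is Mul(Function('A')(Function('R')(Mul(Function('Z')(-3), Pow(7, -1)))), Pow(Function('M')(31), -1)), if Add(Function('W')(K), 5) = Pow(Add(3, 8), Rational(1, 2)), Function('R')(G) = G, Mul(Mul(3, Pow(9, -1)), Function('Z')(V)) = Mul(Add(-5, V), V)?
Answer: 0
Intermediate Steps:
Function('Z')(V) = Mul(3, V, Add(-5, V)) (Function('Z')(V) = Mul(3, Mul(Add(-5, V), V)) = Mul(3, Mul(V, Add(-5, V))) = Mul(3, V, Add(-5, V)))
Function('W')(K) = Add(-5, Pow(11, Rational(1, 2))) (Function('W')(K) = Add(-5, Pow(Add(3, 8), Rational(1, 2))) = Add(-5, Pow(11, Rational(1, 2))))
Function('A')(n) = 0
Function('M')(J) = Pow(Add(-5, Pow(11, Rational(1, 2))), -1)
Mul(Function('A')(Function('R')(Mul(Function('Z')(-3), Pow(7, -1)))), Pow(Function('M')(31), -1)) = Mul(0, Pow(Add(Rational(-5, 14), Mul(Rational(-1, 14), Pow(11, Rational(1, 2)))), -1)) = 0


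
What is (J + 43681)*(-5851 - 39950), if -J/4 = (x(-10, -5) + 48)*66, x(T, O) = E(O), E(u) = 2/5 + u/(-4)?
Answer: -7001461467/5 ≈ -1.4003e+9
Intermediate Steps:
E(u) = ⅖ - u/4 (E(u) = 2*(⅕) + u*(-¼) = ⅖ - u/4)
x(T, O) = ⅖ - O/4
J = -65538/5 (J = -4*((⅖ - ¼*(-5)) + 48)*66 = -4*((⅖ + 5/4) + 48)*66 = -4*(33/20 + 48)*66 = -993*66/5 = -4*32769/10 = -65538/5 ≈ -13108.)
(J + 43681)*(-5851 - 39950) = (-65538/5 + 43681)*(-5851 - 39950) = (152867/5)*(-45801) = -7001461467/5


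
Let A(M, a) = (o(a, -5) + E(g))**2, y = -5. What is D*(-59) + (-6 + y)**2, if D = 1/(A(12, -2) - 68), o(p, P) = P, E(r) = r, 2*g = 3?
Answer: 27219/223 ≈ 122.06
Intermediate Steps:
g = 3/2 (g = (1/2)*3 = 3/2 ≈ 1.5000)
A(M, a) = 49/4 (A(M, a) = (-5 + 3/2)**2 = (-7/2)**2 = 49/4)
D = -4/223 (D = 1/(49/4 - 68) = 1/(-223/4) = -4/223 ≈ -0.017937)
D*(-59) + (-6 + y)**2 = -4/223*(-59) + (-6 - 5)**2 = 236/223 + (-11)**2 = 236/223 + 121 = 27219/223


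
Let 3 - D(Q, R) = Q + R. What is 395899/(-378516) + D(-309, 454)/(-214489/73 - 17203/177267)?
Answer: -7178878170941933/7196171579162556 ≈ -0.99760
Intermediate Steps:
D(Q, R) = 3 - Q - R (D(Q, R) = 3 - (Q + R) = 3 + (-Q - R) = 3 - Q - R)
395899/(-378516) + D(-309, 454)/(-214489/73 - 17203/177267) = 395899/(-378516) + (3 - 1*(-309) - 1*454)/(-214489/73 - 17203/177267) = 395899*(-1/378516) + (3 + 309 - 454)/(-214489*1/73 - 17203*1/177267) = -395899/378516 - 142/(-214489/73 - 17203/177267) = -395899/378516 - 142/(-38023077382/12940491) = -395899/378516 - 142*(-12940491/38023077382) = -395899/378516 + 918774861/19011538691 = -7178878170941933/7196171579162556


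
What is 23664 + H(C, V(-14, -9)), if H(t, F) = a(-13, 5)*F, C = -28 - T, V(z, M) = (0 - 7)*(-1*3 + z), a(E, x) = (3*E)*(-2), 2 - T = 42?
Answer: 32946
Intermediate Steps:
T = -40 (T = 2 - 1*42 = 2 - 42 = -40)
a(E, x) = -6*E
V(z, M) = 21 - 7*z (V(z, M) = -7*(-3 + z) = 21 - 7*z)
C = 12 (C = -28 - 1*(-40) = -28 + 40 = 12)
H(t, F) = 78*F (H(t, F) = (-6*(-13))*F = 78*F)
23664 + H(C, V(-14, -9)) = 23664 + 78*(21 - 7*(-14)) = 23664 + 78*(21 + 98) = 23664 + 78*119 = 23664 + 9282 = 32946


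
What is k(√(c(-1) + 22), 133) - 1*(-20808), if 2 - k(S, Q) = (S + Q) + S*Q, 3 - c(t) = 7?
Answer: 20677 - 402*√2 ≈ 20109.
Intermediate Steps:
c(t) = -4 (c(t) = 3 - 1*7 = 3 - 7 = -4)
k(S, Q) = 2 - Q - S - Q*S (k(S, Q) = 2 - ((S + Q) + S*Q) = 2 - ((Q + S) + Q*S) = 2 - (Q + S + Q*S) = 2 + (-Q - S - Q*S) = 2 - Q - S - Q*S)
k(√(c(-1) + 22), 133) - 1*(-20808) = (2 - 1*133 - √(-4 + 22) - 1*133*√(-4 + 22)) - 1*(-20808) = (2 - 133 - √18 - 1*133*√18) + 20808 = (2 - 133 - 3*√2 - 1*133*3*√2) + 20808 = (2 - 133 - 3*√2 - 399*√2) + 20808 = (-131 - 402*√2) + 20808 = 20677 - 402*√2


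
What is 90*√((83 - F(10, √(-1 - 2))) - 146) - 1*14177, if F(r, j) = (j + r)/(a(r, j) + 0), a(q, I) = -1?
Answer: -14177 + 90*√(-53 + I*√3) ≈ -14166.0 + 655.3*I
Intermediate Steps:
F(r, j) = -j - r (F(r, j) = (j + r)/(-1 + 0) = (j + r)/(-1) = (j + r)*(-1) = -j - r)
90*√((83 - F(10, √(-1 - 2))) - 146) - 1*14177 = 90*√((83 - (-√(-1 - 2) - 1*10)) - 146) - 1*14177 = 90*√((83 - (-√(-3) - 10)) - 146) - 14177 = 90*√((83 - (-I*√3 - 10)) - 146) - 14177 = 90*√((83 - (-10 - I*√3)) - 146) - 14177 = 90*√((83 + (10 + I*√3)) - 146) - 14177 = 90*√((93 + I*√3) - 146) - 14177 = 90*√(-53 + I*√3) - 14177 = -14177 + 90*√(-53 + I*√3)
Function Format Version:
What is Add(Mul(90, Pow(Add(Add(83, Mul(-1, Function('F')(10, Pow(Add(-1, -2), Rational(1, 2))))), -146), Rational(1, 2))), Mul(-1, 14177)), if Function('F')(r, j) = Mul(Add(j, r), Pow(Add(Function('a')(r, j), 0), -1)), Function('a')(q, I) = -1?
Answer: Add(-14177, Mul(90, Pow(Add(-53, Mul(I, Pow(3, Rational(1, 2)))), Rational(1, 2)))) ≈ Add(-14166., Mul(655.30, I))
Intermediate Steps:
Function('F')(r, j) = Add(Mul(-1, j), Mul(-1, r)) (Function('F')(r, j) = Mul(Add(j, r), Pow(Add(-1, 0), -1)) = Mul(Add(j, r), Pow(-1, -1)) = Mul(Add(j, r), -1) = Add(Mul(-1, j), Mul(-1, r)))
Add(Mul(90, Pow(Add(Add(83, Mul(-1, Function('F')(10, Pow(Add(-1, -2), Rational(1, 2))))), -146), Rational(1, 2))), Mul(-1, 14177)) = Add(Mul(90, Pow(Add(Add(83, Mul(-1, Add(Mul(-1, Pow(Add(-1, -2), Rational(1, 2))), Mul(-1, 10)))), -146), Rational(1, 2))), Mul(-1, 14177)) = Add(Mul(90, Pow(Add(Add(83, Mul(-1, Add(Mul(-1, Pow(-3, Rational(1, 2))), -10))), -146), Rational(1, 2))), -14177) = Add(Mul(90, Pow(Add(Add(83, Mul(-1, Add(Mul(-1, Mul(I, Pow(3, Rational(1, 2)))), -10))), -146), Rational(1, 2))), -14177) = Add(Mul(90, Pow(Add(Add(83, Mul(-1, Add(Mul(-1, I, Pow(3, Rational(1, 2))), -10))), -146), Rational(1, 2))), -14177) = Add(Mul(90, Pow(Add(Add(83, Mul(-1, Add(-10, Mul(-1, I, Pow(3, Rational(1, 2)))))), -146), Rational(1, 2))), -14177) = Add(Mul(90, Pow(Add(Add(83, Add(10, Mul(I, Pow(3, Rational(1, 2))))), -146), Rational(1, 2))), -14177) = Add(Mul(90, Pow(Add(Add(93, Mul(I, Pow(3, Rational(1, 2)))), -146), Rational(1, 2))), -14177) = Add(Mul(90, Pow(Add(-53, Mul(I, Pow(3, Rational(1, 2)))), Rational(1, 2))), -14177) = Add(-14177, Mul(90, Pow(Add(-53, Mul(I, Pow(3, Rational(1, 2)))), Rational(1, 2))))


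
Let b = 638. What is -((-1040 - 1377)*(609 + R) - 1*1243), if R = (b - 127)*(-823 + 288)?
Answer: -659298349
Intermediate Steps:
R = -273385 (R = (638 - 127)*(-823 + 288) = 511*(-535) = -273385)
-((-1040 - 1377)*(609 + R) - 1*1243) = -((-1040 - 1377)*(609 - 273385) - 1*1243) = -(-2417*(-272776) - 1243) = -(659299592 - 1243) = -1*659298349 = -659298349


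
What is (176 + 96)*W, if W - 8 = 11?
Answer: 5168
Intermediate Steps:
W = 19 (W = 8 + 11 = 19)
(176 + 96)*W = (176 + 96)*19 = 272*19 = 5168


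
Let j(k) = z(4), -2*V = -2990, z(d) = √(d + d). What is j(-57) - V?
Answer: -1495 + 2*√2 ≈ -1492.2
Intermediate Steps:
z(d) = √2*√d (z(d) = √(2*d) = √2*√d)
V = 1495 (V = -½*(-2990) = 1495)
j(k) = 2*√2 (j(k) = √2*√4 = √2*2 = 2*√2)
j(-57) - V = 2*√2 - 1*1495 = 2*√2 - 1495 = -1495 + 2*√2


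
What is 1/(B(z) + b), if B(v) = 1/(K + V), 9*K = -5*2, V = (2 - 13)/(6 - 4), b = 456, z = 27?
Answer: 119/54246 ≈ 0.0021937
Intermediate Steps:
V = -11/2 ≈ -5.5000
K = -10/9 (K = (-5*2)/9 = (⅑)*(-10) = -10/9 ≈ -1.1111)
B(v) = -18/119 (B(v) = 1/(-10/9 - 11/2) = 1/(-119/18) = -18/119)
1/(B(z) + b) = 1/(-18/119 + 456) = 1/(54246/119) = 119/54246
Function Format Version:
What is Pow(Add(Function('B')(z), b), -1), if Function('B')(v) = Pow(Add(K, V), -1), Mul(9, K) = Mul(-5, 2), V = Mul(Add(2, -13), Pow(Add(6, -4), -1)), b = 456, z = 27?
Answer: Rational(119, 54246) ≈ 0.0021937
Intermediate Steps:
V = Rational(-11, 2) (V = Mul(-11, Pow(2, -1)) = Mul(-11, Rational(1, 2)) = Rational(-11, 2) ≈ -5.5000)
K = Rational(-10, 9) (K = Mul(Rational(1, 9), Mul(-5, 2)) = Mul(Rational(1, 9), -10) = Rational(-10, 9) ≈ -1.1111)
Function('B')(v) = Rational(-18, 119) (Function('B')(v) = Pow(Add(Rational(-10, 9), Rational(-11, 2)), -1) = Pow(Rational(-119, 18), -1) = Rational(-18, 119))
Pow(Add(Function('B')(z), b), -1) = Pow(Add(Rational(-18, 119), 456), -1) = Pow(Rational(54246, 119), -1) = Rational(119, 54246)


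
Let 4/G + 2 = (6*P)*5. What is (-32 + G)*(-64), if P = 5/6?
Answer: 46848/23 ≈ 2036.9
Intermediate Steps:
P = 5/6 (P = 5*(1/6) = 5/6 ≈ 0.83333)
G = 4/23 (G = 4/(-2 + (6*(5/6))*5) = 4/(-2 + 5*5) = 4/(-2 + 25) = 4/23 ≈ 0.17391)
(-32 + G)*(-64) = (-32 + 4/23)*(-64) = -732/23*(-64) = 46848/23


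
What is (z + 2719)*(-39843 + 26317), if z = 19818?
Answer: -304835462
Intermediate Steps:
(z + 2719)*(-39843 + 26317) = (19818 + 2719)*(-39843 + 26317) = 22537*(-13526) = -304835462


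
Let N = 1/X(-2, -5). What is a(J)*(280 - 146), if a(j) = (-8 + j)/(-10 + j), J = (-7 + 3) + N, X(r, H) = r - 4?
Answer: 9782/85 ≈ 115.08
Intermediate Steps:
X(r, H) = -4 + r
N = -1/6 (N = 1/(-4 - 2) = 1/(-6) = -1/6 ≈ -0.16667)
J = -25/6 (J = (-7 + 3) - 1/6 = -4 - 1/6 = -25/6 ≈ -4.1667)
a(j) = (-8 + j)/(-10 + j)
a(J)*(280 - 146) = ((-8 - 25/6)/(-10 - 25/6))*(280 - 146) = (-73/6/(-85/6))*134 = -6/85*(-73/6)*134 = (73/85)*134 = 9782/85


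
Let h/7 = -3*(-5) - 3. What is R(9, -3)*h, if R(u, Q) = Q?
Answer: -252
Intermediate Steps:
h = 84 (h = 7*(-3*(-5) - 3) = 7*(15 - 3) = 7*12 = 84)
R(9, -3)*h = -3*84 = -252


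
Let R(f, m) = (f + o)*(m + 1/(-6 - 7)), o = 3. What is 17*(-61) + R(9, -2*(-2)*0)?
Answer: -13493/13 ≈ -1037.9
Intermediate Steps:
R(f, m) = (3 + f)*(-1/13 + m) (R(f, m) = (f + 3)*(m + 1/(-6 - 7)) = (3 + f)*(m + 1/(-13)) = (3 + f)*(m - 1/13) = (3 + f)*(-1/13 + m))
17*(-61) + R(9, -2*(-2)*0) = 17*(-61) + (-3/13 + 3*(-2*(-2)*0) - 1/13*9 + 9*(-2*(-2)*0)) = -1037 + (-3/13 + 3*(4*0) - 9/13 + 9*(4*0)) = -1037 + (-3/13 + 3*0 - 9/13 + 9*0) = -1037 + (-3/13 + 0 - 9/13 + 0) = -1037 - 12/13 = -13493/13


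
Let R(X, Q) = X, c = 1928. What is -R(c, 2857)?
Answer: -1928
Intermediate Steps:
-R(c, 2857) = -1*1928 = -1928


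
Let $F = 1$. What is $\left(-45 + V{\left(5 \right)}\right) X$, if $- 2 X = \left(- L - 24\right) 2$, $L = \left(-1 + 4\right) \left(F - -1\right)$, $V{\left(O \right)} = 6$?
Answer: $-1170$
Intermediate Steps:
$L = 6$ ($L = \left(-1 + 4\right) \left(1 - -1\right) = 3 \left(1 + \left(-3 + 4\right)\right) = 3 \left(1 + 1\right) = 3 \cdot 2 = 6$)
$X = 30$ ($X = - \frac{\left(\left(-1\right) 6 - 24\right) 2}{2} = - \frac{\left(-6 - 24\right) 2}{2} = - \frac{\left(-30\right) 2}{2} = \left(- \frac{1}{2}\right) \left(-60\right) = 30$)
$\left(-45 + V{\left(5 \right)}\right) X = \left(-45 + 6\right) 30 = \left(-39\right) 30 = -1170$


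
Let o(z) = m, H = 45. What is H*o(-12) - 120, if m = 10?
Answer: 330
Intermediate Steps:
o(z) = 10
H*o(-12) - 120 = 45*10 - 120 = 450 - 120 = 330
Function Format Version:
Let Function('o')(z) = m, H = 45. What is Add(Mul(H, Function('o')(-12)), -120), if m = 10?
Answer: 330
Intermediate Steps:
Function('o')(z) = 10
Add(Mul(H, Function('o')(-12)), -120) = Add(Mul(45, 10), -120) = Add(450, -120) = 330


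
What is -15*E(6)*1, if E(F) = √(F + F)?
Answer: -30*√3 ≈ -51.962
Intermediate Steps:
E(F) = √2*√F (E(F) = √(2*F) = √2*√F)
-15*E(6)*1 = -15*√2*√6*1 = -30*√3*1 = -30*√3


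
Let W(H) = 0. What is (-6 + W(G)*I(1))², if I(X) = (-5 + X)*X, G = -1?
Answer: 36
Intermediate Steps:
I(X) = X*(-5 + X)
(-6 + W(G)*I(1))² = (-6 + 0*(1*(-5 + 1)))² = (-6 + 0*(1*(-4)))² = (-6 + 0*(-4))² = (-6 + 0)² = (-6)² = 36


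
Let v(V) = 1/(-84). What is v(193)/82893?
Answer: -1/6963012 ≈ -1.4362e-7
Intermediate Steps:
v(V) = -1/84
v(193)/82893 = -1/84/82893 = -1/84*1/82893 = -1/6963012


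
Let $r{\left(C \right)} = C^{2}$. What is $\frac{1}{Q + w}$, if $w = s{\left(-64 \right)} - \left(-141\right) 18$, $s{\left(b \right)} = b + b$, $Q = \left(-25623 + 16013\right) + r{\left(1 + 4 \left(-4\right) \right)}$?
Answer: $- \frac{1}{6975} \approx -0.00014337$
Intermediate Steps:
$Q = -9385$ ($Q = \left(-25623 + 16013\right) + \left(1 + 4 \left(-4\right)\right)^{2} = -9610 + \left(1 - 16\right)^{2} = -9610 + \left(-15\right)^{2} = -9610 + 225 = -9385$)
$s{\left(b \right)} = 2 b$
$w = 2410$ ($w = 2 \left(-64\right) - \left(-141\right) 18 = -128 - -2538 = -128 + 2538 = 2410$)
$\frac{1}{Q + w} = \frac{1}{-9385 + 2410} = \frac{1}{-6975} = - \frac{1}{6975}$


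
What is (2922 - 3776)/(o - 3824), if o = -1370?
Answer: 61/371 ≈ 0.16442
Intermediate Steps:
(2922 - 3776)/(o - 3824) = (2922 - 3776)/(-1370 - 3824) = -854/(-5194) = -854*(-1/5194) = 61/371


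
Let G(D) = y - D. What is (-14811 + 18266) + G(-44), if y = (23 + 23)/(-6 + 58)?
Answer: 90997/26 ≈ 3499.9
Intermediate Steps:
y = 23/26 (y = 46/52 = 46*(1/52) = 23/26 ≈ 0.88461)
G(D) = 23/26 - D
(-14811 + 18266) + G(-44) = (-14811 + 18266) + (23/26 - 1*(-44)) = 3455 + (23/26 + 44) = 3455 + 1167/26 = 90997/26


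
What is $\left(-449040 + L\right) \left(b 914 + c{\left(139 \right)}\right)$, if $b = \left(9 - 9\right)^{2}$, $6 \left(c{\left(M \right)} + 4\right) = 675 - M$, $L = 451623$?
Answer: $220416$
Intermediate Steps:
$c{\left(M \right)} = \frac{217}{2} - \frac{M}{6}$ ($c{\left(M \right)} = -4 + \frac{675 - M}{6} = -4 - \left(- \frac{225}{2} + \frac{M}{6}\right) = \frac{217}{2} - \frac{M}{6}$)
$b = 0$ ($b = 0^{2} = 0$)
$\left(-449040 + L\right) \left(b 914 + c{\left(139 \right)}\right) = \left(-449040 + 451623\right) \left(0 \cdot 914 + \left(\frac{217}{2} - \frac{139}{6}\right)\right) = 2583 \left(0 + \left(\frac{217}{2} - \frac{139}{6}\right)\right) = 2583 \left(0 + \frac{256}{3}\right) = 2583 \cdot \frac{256}{3} = 220416$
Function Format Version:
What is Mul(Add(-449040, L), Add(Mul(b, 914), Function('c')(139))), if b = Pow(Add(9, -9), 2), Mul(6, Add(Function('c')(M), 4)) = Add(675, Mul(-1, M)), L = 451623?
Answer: 220416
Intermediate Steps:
Function('c')(M) = Add(Rational(217, 2), Mul(Rational(-1, 6), M)) (Function('c')(M) = Add(-4, Mul(Rational(1, 6), Add(675, Mul(-1, M)))) = Add(-4, Add(Rational(225, 2), Mul(Rational(-1, 6), M))) = Add(Rational(217, 2), Mul(Rational(-1, 6), M)))
b = 0 (b = Pow(0, 2) = 0)
Mul(Add(-449040, L), Add(Mul(b, 914), Function('c')(139))) = Mul(Add(-449040, 451623), Add(Mul(0, 914), Add(Rational(217, 2), Mul(Rational(-1, 6), 139)))) = Mul(2583, Add(0, Add(Rational(217, 2), Rational(-139, 6)))) = Mul(2583, Add(0, Rational(256, 3))) = Mul(2583, Rational(256, 3)) = 220416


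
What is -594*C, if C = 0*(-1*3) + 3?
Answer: -1782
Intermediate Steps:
C = 3 (C = 0*(-3) + 3 = 0 + 3 = 3)
-594*C = -594*3 = -1782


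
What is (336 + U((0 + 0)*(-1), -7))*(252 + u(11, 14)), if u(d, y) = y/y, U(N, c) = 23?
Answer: 90827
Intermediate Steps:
u(d, y) = 1
(336 + U((0 + 0)*(-1), -7))*(252 + u(11, 14)) = (336 + 23)*(252 + 1) = 359*253 = 90827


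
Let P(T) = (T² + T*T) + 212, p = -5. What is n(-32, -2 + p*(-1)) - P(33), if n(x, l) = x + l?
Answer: -2419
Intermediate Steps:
n(x, l) = l + x
P(T) = 212 + 2*T² (P(T) = (T² + T²) + 212 = 2*T² + 212 = 212 + 2*T²)
n(-32, -2 + p*(-1)) - P(33) = ((-2 - 5*(-1)) - 32) - (212 + 2*33²) = ((-2 + 5) - 32) - (212 + 2*1089) = (3 - 32) - (212 + 2178) = -29 - 1*2390 = -29 - 2390 = -2419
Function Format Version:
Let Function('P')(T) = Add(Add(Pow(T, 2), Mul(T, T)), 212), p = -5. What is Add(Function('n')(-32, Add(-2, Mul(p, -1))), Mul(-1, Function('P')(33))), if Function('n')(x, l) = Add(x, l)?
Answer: -2419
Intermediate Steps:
Function('n')(x, l) = Add(l, x)
Function('P')(T) = Add(212, Mul(2, Pow(T, 2))) (Function('P')(T) = Add(Add(Pow(T, 2), Pow(T, 2)), 212) = Add(Mul(2, Pow(T, 2)), 212) = Add(212, Mul(2, Pow(T, 2))))
Add(Function('n')(-32, Add(-2, Mul(p, -1))), Mul(-1, Function('P')(33))) = Add(Add(Add(-2, Mul(-5, -1)), -32), Mul(-1, Add(212, Mul(2, Pow(33, 2))))) = Add(Add(Add(-2, 5), -32), Mul(-1, Add(212, Mul(2, 1089)))) = Add(Add(3, -32), Mul(-1, Add(212, 2178))) = Add(-29, Mul(-1, 2390)) = Add(-29, -2390) = -2419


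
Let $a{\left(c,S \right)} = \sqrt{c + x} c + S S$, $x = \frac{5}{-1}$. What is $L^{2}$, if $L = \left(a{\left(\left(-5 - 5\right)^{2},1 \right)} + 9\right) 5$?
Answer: $23752500 + 50000 \sqrt{95} \approx 2.424 \cdot 10^{7}$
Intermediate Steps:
$x = -5$ ($x = 5 \left(-1\right) = -5$)
$a{\left(c,S \right)} = S^{2} + c \sqrt{-5 + c}$ ($a{\left(c,S \right)} = \sqrt{c - 5} c + S S = \sqrt{-5 + c} c + S^{2} = c \sqrt{-5 + c} + S^{2} = S^{2} + c \sqrt{-5 + c}$)
$L = 50 + 500 \sqrt{95}$ ($L = \left(\left(1^{2} + \left(-5 - 5\right)^{2} \sqrt{-5 + \left(-5 - 5\right)^{2}}\right) + 9\right) 5 = \left(\left(1 + \left(-10\right)^{2} \sqrt{-5 + \left(-10\right)^{2}}\right) + 9\right) 5 = \left(\left(1 + 100 \sqrt{-5 + 100}\right) + 9\right) 5 = \left(\left(1 + 100 \sqrt{95}\right) + 9\right) 5 = \left(10 + 100 \sqrt{95}\right) 5 = 50 + 500 \sqrt{95} \approx 4923.4$)
$L^{2} = \left(50 + 500 \sqrt{95}\right)^{2}$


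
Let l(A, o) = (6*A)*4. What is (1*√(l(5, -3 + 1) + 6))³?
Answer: 378*√14 ≈ 1414.3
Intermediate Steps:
l(A, o) = 24*A
(1*√(l(5, -3 + 1) + 6))³ = (1*√(24*5 + 6))³ = (1*√(120 + 6))³ = (1*√126)³ = (1*(3*√14))³ = (3*√14)³ = 378*√14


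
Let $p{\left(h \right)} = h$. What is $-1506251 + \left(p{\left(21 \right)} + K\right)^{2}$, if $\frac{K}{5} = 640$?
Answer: $8868590$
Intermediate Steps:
$K = 3200$ ($K = 5 \cdot 640 = 3200$)
$-1506251 + \left(p{\left(21 \right)} + K\right)^{2} = -1506251 + \left(21 + 3200\right)^{2} = -1506251 + 3221^{2} = -1506251 + 10374841 = 8868590$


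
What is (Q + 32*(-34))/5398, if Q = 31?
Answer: -1057/5398 ≈ -0.19581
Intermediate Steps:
(Q + 32*(-34))/5398 = (31 + 32*(-34))/5398 = (31 - 1088)*(1/5398) = -1057*1/5398 = -1057/5398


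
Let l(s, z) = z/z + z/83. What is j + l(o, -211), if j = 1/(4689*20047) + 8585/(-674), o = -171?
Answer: -75090043894799/5258569425786 ≈ -14.280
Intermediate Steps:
j = -806993287381/63356258142 (j = (1/4689)*(1/20047) + 8585*(-1/674) = 1/94000383 - 8585/674 = -806993287381/63356258142 ≈ -12.737)
l(s, z) = 1 + z/83 (l(s, z) = 1 + z*(1/83) = 1 + z/83)
j + l(o, -211) = -806993287381/63356258142 + (1 + (1/83)*(-211)) = -806993287381/63356258142 + (1 - 211/83) = -806993287381/63356258142 - 128/83 = -75090043894799/5258569425786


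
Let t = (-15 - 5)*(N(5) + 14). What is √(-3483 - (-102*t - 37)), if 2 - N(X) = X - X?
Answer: I*√36086 ≈ 189.96*I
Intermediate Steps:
N(X) = 2 (N(X) = 2 - (X - X) = 2 - 1*0 = 2 + 0 = 2)
t = -320 (t = (-15 - 5)*(2 + 14) = -20*16 = -320)
√(-3483 - (-102*t - 37)) = √(-3483 - (-102*(-320) - 37)) = √(-3483 - (32640 - 37)) = √(-3483 - 1*32603) = √(-3483 - 32603) = √(-36086) = I*√36086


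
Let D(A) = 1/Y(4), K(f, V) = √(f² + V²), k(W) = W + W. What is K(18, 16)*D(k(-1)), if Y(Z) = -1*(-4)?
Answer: √145/2 ≈ 6.0208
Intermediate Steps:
k(W) = 2*W
Y(Z) = 4
K(f, V) = √(V² + f²)
D(A) = ¼ (D(A) = 1/4 = ¼)
K(18, 16)*D(k(-1)) = √(16² + 18²)*(¼) = √(256 + 324)*(¼) = √580*(¼) = (2*√145)*(¼) = √145/2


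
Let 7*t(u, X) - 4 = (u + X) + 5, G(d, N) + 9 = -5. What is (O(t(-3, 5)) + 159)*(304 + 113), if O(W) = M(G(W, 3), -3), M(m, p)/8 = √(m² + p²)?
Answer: 66303 + 3336*√205 ≈ 1.1407e+5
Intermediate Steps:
G(d, N) = -14 (G(d, N) = -9 - 5 = -14)
M(m, p) = 8*√(m² + p²)
t(u, X) = 9/7 + X/7 + u/7 (t(u, X) = 4/7 + ((u + X) + 5)/7 = 4/7 + ((X + u) + 5)/7 = 4/7 + (5 + X + u)/7 = 4/7 + (5/7 + X/7 + u/7) = 9/7 + X/7 + u/7)
O(W) = 8*√205 (O(W) = 8*√((-14)² + (-3)²) = 8*√(196 + 9) = 8*√205)
(O(t(-3, 5)) + 159)*(304 + 113) = (8*√205 + 159)*(304 + 113) = (159 + 8*√205)*417 = 66303 + 3336*√205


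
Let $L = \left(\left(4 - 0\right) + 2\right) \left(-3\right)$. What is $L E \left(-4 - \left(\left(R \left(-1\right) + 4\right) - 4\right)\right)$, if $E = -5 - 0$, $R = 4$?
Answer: $0$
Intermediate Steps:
$E = -5$ ($E = -5 + 0 = -5$)
$L = -18$ ($L = \left(\left(4 + 0\right) + 2\right) \left(-3\right) = \left(4 + 2\right) \left(-3\right) = 6 \left(-3\right) = -18$)
$L E \left(-4 - \left(\left(R \left(-1\right) + 4\right) - 4\right)\right) = \left(-18\right) \left(-5\right) \left(-4 - \left(\left(4 \left(-1\right) + 4\right) - 4\right)\right) = 90 \left(-4 - \left(\left(-4 + 4\right) - 4\right)\right) = 90 \left(-4 - \left(0 - 4\right)\right) = 90 \left(-4 - -4\right) = 90 \left(-4 + 4\right) = 90 \cdot 0 = 0$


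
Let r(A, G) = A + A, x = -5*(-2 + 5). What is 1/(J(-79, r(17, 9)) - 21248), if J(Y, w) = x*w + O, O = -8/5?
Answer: -5/108798 ≈ -4.5957e-5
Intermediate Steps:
x = -15 (x = -5*3 = -15)
r(A, G) = 2*A
O = -8/5 (O = -8*1/5 = -8/5 ≈ -1.6000)
J(Y, w) = -8/5 - 15*w (J(Y, w) = -15*w - 8/5 = -8/5 - 15*w)
1/(J(-79, r(17, 9)) - 21248) = 1/((-8/5 - 30*17) - 21248) = 1/((-8/5 - 15*34) - 21248) = 1/((-8/5 - 510) - 21248) = 1/(-2558/5 - 21248) = 1/(-108798/5) = -5/108798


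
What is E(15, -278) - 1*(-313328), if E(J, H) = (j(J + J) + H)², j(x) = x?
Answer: 374832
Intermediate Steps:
E(J, H) = (H + 2*J)² (E(J, H) = ((J + J) + H)² = (2*J + H)² = (H + 2*J)²)
E(15, -278) - 1*(-313328) = (-278 + 2*15)² - 1*(-313328) = (-278 + 30)² + 313328 = (-248)² + 313328 = 61504 + 313328 = 374832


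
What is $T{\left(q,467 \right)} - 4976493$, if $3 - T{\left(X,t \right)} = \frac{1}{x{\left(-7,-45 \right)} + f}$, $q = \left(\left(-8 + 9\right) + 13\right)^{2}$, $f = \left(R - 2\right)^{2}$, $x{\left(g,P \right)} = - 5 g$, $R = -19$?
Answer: $- \frac{2368809241}{476} \approx -4.9765 \cdot 10^{6}$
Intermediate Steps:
$f = 441$ ($f = \left(-19 - 2\right)^{2} = \left(-21\right)^{2} = 441$)
$q = 196$ ($q = \left(1 + 13\right)^{2} = 14^{2} = 196$)
$T{\left(X,t \right)} = \frac{1427}{476}$ ($T{\left(X,t \right)} = 3 - \frac{1}{\left(-5\right) \left(-7\right) + 441} = 3 - \frac{1}{35 + 441} = 3 - \frac{1}{476} = \frac{1427}{476}$)
$T{\left(q,467 \right)} - 4976493 = \frac{1427}{476} - 4976493 = - \frac{2368809241}{476}$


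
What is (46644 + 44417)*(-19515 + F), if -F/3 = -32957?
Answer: 7226236716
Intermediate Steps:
F = 98871 (F = -3*(-32957) = 98871)
(46644 + 44417)*(-19515 + F) = (46644 + 44417)*(-19515 + 98871) = 91061*79356 = 7226236716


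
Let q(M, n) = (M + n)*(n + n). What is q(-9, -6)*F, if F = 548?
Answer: 98640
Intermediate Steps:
q(M, n) = 2*n*(M + n) (q(M, n) = (M + n)*(2*n) = 2*n*(M + n))
q(-9, -6)*F = (2*(-6)*(-9 - 6))*548 = (2*(-6)*(-15))*548 = 180*548 = 98640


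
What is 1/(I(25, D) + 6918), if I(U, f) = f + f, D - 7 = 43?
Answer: 1/7018 ≈ 0.00014249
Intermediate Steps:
D = 50 (D = 7 + 43 = 50)
I(U, f) = 2*f
1/(I(25, D) + 6918) = 1/(2*50 + 6918) = 1/(100 + 6918) = 1/7018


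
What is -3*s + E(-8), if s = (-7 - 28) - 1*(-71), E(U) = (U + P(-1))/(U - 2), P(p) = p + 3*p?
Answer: -534/5 ≈ -106.80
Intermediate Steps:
P(p) = 4*p
E(U) = (-4 + U)/(-2 + U) (E(U) = (U + 4*(-1))/(U - 2) = (U - 4)/(-2 + U) = (-4 + U)/(-2 + U))
s = 36 (s = -35 + 71 = 36)
-3*s + E(-8) = -3*36 + (-4 - 8)/(-2 - 8) = -108 - 12/(-10) = -108 - ⅒*(-12) = -108 + 6/5 = -534/5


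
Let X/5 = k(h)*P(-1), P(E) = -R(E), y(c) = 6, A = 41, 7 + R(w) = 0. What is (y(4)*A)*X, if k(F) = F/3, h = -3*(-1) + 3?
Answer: 17220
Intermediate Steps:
R(w) = -7 (R(w) = -7 + 0 = -7)
h = 6 (h = 3 + 3 = 6)
k(F) = F/3 (k(F) = F*(1/3) = F/3)
P(E) = 7 (P(E) = -1*(-7) = 7)
X = 70 (X = 5*(((1/3)*6)*7) = 5*(2*7) = 5*14 = 70)
(y(4)*A)*X = (6*41)*70 = 246*70 = 17220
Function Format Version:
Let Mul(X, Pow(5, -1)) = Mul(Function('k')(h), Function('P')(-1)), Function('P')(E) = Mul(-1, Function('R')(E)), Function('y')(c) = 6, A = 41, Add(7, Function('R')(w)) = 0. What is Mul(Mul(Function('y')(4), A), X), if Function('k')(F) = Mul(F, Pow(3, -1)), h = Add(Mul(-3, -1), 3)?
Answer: 17220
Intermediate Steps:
Function('R')(w) = -7 (Function('R')(w) = Add(-7, 0) = -7)
h = 6 (h = Add(3, 3) = 6)
Function('k')(F) = Mul(Rational(1, 3), F) (Function('k')(F) = Mul(F, Rational(1, 3)) = Mul(Rational(1, 3), F))
Function('P')(E) = 7 (Function('P')(E) = Mul(-1, -7) = 7)
X = 70 (X = Mul(5, Mul(Mul(Rational(1, 3), 6), 7)) = Mul(5, Mul(2, 7)) = Mul(5, 14) = 70)
Mul(Mul(Function('y')(4), A), X) = Mul(Mul(6, 41), 70) = Mul(246, 70) = 17220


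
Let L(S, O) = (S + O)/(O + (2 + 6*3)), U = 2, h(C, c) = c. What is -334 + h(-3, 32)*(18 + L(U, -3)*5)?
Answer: 3954/17 ≈ 232.59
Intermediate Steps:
L(S, O) = (O + S)/(20 + O) (L(S, O) = (O + S)/(O + (2 + 18)) = (O + S)/(O + 20) = (O + S)/(20 + O))
-334 + h(-3, 32)*(18 + L(U, -3)*5) = -334 + 32*(18 + ((-3 + 2)/(20 - 3))*5) = -334 + 32*(18 + (-1/17)*5) = -334 + 32*(18 + ((1/17)*(-1))*5) = -334 + 32*(18 - 1/17*5) = -334 + 32*(18 - 5/17) = -334 + 32*(301/17) = -334 + 9632/17 = 3954/17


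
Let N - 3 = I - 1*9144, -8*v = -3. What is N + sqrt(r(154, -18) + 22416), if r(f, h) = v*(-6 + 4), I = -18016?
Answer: -27157 + 11*sqrt(741)/2 ≈ -27007.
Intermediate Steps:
v = 3/8 (v = -1/8*(-3) = 3/8 ≈ 0.37500)
N = -27157 (N = 3 + (-18016 - 1*9144) = 3 + (-18016 - 9144) = 3 - 27160 = -27157)
r(f, h) = -3/4 (r(f, h) = 3*(-6 + 4)/8 = (3/8)*(-2) = -3/4)
N + sqrt(r(154, -18) + 22416) = -27157 + sqrt(-3/4 + 22416) = -27157 + sqrt(89661/4) = -27157 + 11*sqrt(741)/2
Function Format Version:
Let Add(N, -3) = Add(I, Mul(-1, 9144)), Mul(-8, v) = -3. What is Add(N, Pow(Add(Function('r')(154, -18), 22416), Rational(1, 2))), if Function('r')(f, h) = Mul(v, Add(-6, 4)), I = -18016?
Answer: Add(-27157, Mul(Rational(11, 2), Pow(741, Rational(1, 2)))) ≈ -27007.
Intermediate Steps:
v = Rational(3, 8) (v = Mul(Rational(-1, 8), -3) = Rational(3, 8) ≈ 0.37500)
N = -27157 (N = Add(3, Add(-18016, Mul(-1, 9144))) = Add(3, Add(-18016, -9144)) = Add(3, -27160) = -27157)
Function('r')(f, h) = Rational(-3, 4) (Function('r')(f, h) = Mul(Rational(3, 8), Add(-6, 4)) = Mul(Rational(3, 8), -2) = Rational(-3, 4))
Add(N, Pow(Add(Function('r')(154, -18), 22416), Rational(1, 2))) = Add(-27157, Pow(Add(Rational(-3, 4), 22416), Rational(1, 2))) = Add(-27157, Pow(Rational(89661, 4), Rational(1, 2))) = Add(-27157, Mul(Rational(11, 2), Pow(741, Rational(1, 2))))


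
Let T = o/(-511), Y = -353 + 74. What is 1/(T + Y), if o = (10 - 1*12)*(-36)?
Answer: -511/142641 ≈ -0.0035824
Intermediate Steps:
Y = -279
o = 72 (o = (10 - 12)*(-36) = -2*(-36) = 72)
T = -72/511 (T = 72/(-511) = 72*(-1/511) = -72/511 ≈ -0.14090)
1/(T + Y) = 1/(-72/511 - 279) = 1/(-142641/511) = -511/142641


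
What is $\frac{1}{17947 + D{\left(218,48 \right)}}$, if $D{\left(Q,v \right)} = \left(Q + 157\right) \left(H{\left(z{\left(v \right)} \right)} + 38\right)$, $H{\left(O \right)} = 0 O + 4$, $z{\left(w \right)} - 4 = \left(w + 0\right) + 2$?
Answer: $\frac{1}{33697} \approx 2.9676 \cdot 10^{-5}$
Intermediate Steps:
$z{\left(w \right)} = 6 + w$ ($z{\left(w \right)} = 4 + \left(\left(w + 0\right) + 2\right) = 4 + \left(w + 2\right) = 4 + \left(2 + w\right) = 6 + w$)
$H{\left(O \right)} = 4$ ($H{\left(O \right)} = 0 + 4 = 4$)
$D{\left(Q,v \right)} = 6594 + 42 Q$ ($D{\left(Q,v \right)} = \left(Q + 157\right) \left(4 + 38\right) = \left(157 + Q\right) 42 = 6594 + 42 Q$)
$\frac{1}{17947 + D{\left(218,48 \right)}} = \frac{1}{17947 + \left(6594 + 42 \cdot 218\right)} = \frac{1}{17947 + \left(6594 + 9156\right)} = \frac{1}{17947 + 15750} = \frac{1}{33697}$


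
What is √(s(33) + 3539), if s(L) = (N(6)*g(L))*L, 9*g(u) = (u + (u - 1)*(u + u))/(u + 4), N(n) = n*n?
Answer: √15321071/37 ≈ 105.79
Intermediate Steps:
N(n) = n²
g(u) = (u + 2*u*(-1 + u))/(9*(4 + u)) (g(u) = ((u + (u - 1)*(u + u))/(u + 4))/9 = ((u + (-1 + u)*(2*u))/(4 + u))/9 = ((u + 2*u*(-1 + u))/(4 + u))/9 = (u + 2*u*(-1 + u))/(9*(4 + u)))
s(L) = 4*L²*(-1 + 2*L)/(4 + L) (s(L) = (6²*(L*(-1 + 2*L)/(9*(4 + L))))*L = (36*(L*(-1 + 2*L)/(9*(4 + L))))*L = (4*L*(-1 + 2*L)/(4 + L))*L = 4*L²*(-1 + 2*L)/(4 + L))
√(s(33) + 3539) = √(33²*(-4 + 8*33)/(4 + 33) + 3539) = √(1089*(-4 + 264)/37 + 3539) = √(1089*(1/37)*260 + 3539) = √(283140/37 + 3539) = √(414083/37) = √15321071/37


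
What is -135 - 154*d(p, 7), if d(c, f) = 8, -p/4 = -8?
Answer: -1367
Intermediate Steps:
p = 32 (p = -4*(-8) = 32)
-135 - 154*d(p, 7) = -135 - 154*8 = -135 - 1232 = -1367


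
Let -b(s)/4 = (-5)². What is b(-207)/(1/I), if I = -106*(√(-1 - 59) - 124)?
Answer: -1314400 + 21200*I*√15 ≈ -1.3144e+6 + 82107.0*I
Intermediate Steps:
b(s) = -100 (b(s) = -4*(-5)² = -4*25 = -100)
I = 13144 - 212*I*√15 (I = -106*(√(-60) - 124) = -106*(2*I*√15 - 124) = -106*(-124 + 2*I*√15) = 13144 - 212*I*√15 ≈ 13144.0 - 821.07*I)
b(-207)/(1/I) = -(1314400 - 21200*I*√15) = -100*(13144 - 212*I*√15) = -1314400 + 21200*I*√15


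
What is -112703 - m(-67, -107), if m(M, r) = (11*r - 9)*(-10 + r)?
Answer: -251465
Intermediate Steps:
m(M, r) = (-10 + r)*(-9 + 11*r) (m(M, r) = (-9 + 11*r)*(-10 + r) = (-10 + r)*(-9 + 11*r))
-112703 - m(-67, -107) = -112703 - (90 - 119*(-107) + 11*(-107)²) = -112703 - (90 + 12733 + 11*11449) = -112703 - (90 + 12733 + 125939) = -112703 - 1*138762 = -112703 - 138762 = -251465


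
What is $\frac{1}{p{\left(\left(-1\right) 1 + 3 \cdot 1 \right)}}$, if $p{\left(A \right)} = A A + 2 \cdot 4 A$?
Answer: $\frac{1}{20} \approx 0.05$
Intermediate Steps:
$p{\left(A \right)} = A^{2} + 8 A$
$\frac{1}{p{\left(\left(-1\right) 1 + 3 \cdot 1 \right)}} = \frac{1}{\left(\left(-1\right) 1 + 3 \cdot 1\right) \left(8 + \left(\left(-1\right) 1 + 3 \cdot 1\right)\right)} = \frac{1}{\left(-1 + 3\right) \left(8 + \left(-1 + 3\right)\right)} = \frac{1}{2 \left(8 + 2\right)} = \frac{1}{2 \cdot 10} = \frac{1}{20}$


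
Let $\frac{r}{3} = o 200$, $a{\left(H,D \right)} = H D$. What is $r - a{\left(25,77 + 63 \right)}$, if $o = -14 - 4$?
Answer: $-14300$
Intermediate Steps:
$o = -18$ ($o = -14 - 4 = -18$)
$a{\left(H,D \right)} = D H$
$r = -10800$ ($r = 3 \left(\left(-18\right) 200\right) = 3 \left(-3600\right) = -10800$)
$r - a{\left(25,77 + 63 \right)} = -10800 - \left(77 + 63\right) 25 = -10800 - 140 \cdot 25 = -10800 - 3500 = -14300$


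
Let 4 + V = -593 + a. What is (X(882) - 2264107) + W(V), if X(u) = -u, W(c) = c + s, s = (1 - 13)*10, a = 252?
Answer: -2265454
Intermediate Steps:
V = -345 (V = -4 + (-593 + 252) = -4 - 341 = -345)
s = -120 (s = -12*10 = -120)
W(c) = -120 + c (W(c) = c - 120 = -120 + c)
(X(882) - 2264107) + W(V) = (-1*882 - 2264107) + (-120 - 345) = (-882 - 2264107) - 465 = -2264989 - 465 = -2265454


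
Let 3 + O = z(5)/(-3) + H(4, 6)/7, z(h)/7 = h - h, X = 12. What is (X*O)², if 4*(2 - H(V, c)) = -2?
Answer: 49284/49 ≈ 1005.8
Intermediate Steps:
H(V, c) = 5/2 (H(V, c) = 2 - ¼*(-2) = 2 + ½ = 5/2)
z(h) = 0 (z(h) = 7*(h - h) = 7*0 = 0)
O = -37/14 (O = -3 + (0/(-3) + (5/2)/7) = -3 + (0*(-⅓) + (5/2)*(⅐)) = -3 + (0 + 5/14) = -3 + 5/14 = -37/14 ≈ -2.6429)
(X*O)² = (12*(-37/14))² = (-222/7)² = 49284/49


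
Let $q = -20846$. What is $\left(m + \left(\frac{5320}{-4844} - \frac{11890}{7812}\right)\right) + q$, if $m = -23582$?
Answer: $- \frac{30023458489}{675738} \approx -44431.0$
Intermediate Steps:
$\left(m + \left(\frac{5320}{-4844} - \frac{11890}{7812}\right)\right) + q = \left(-23582 + \left(\frac{5320}{-4844} - \frac{11890}{7812}\right)\right) - 20846 = \left(-23582 + \left(5320 \left(- \frac{1}{4844}\right) - \frac{5945}{3906}\right)\right) - 20846 = \left(-23582 - \frac{1770625}{675738}\right) - 20846 = - \frac{15937024141}{675738} - 20846 = - \frac{30023458489}{675738}$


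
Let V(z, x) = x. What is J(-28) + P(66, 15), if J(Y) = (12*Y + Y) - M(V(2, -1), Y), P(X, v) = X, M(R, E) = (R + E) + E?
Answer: -241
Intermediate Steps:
M(R, E) = R + 2*E (M(R, E) = (E + R) + E = R + 2*E)
J(Y) = 1 + 11*Y (J(Y) = (12*Y + Y) - (-1 + 2*Y) = 13*Y + (1 - 2*Y) = 1 + 11*Y)
J(-28) + P(66, 15) = (1 + 11*(-28)) + 66 = (1 - 308) + 66 = -307 + 66 = -241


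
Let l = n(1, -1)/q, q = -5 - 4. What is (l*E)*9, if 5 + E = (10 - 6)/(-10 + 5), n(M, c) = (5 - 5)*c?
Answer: 0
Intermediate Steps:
n(M, c) = 0 (n(M, c) = 0*c = 0)
q = -9
l = 0 (l = 0/(-9) = 0*(-1/9) = 0)
E = -29/5 (E = -5 + (10 - 6)/(-10 + 5) = -5 + 4/(-5) = -5 + 4*(-1/5) = -5 - 4/5 = -29/5 ≈ -5.8000)
(l*E)*9 = (0*(-29/5))*9 = 0*9 = 0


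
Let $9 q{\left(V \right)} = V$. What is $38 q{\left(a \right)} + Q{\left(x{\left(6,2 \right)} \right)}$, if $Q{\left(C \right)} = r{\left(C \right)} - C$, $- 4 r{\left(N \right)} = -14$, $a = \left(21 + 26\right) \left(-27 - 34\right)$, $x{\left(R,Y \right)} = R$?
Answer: $- \frac{217937}{18} \approx -12108.0$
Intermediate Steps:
$a = -2867$ ($a = 47 \left(-61\right) = -2867$)
$q{\left(V \right)} = \frac{V}{9}$
$r{\left(N \right)} = \frac{7}{2}$ ($r{\left(N \right)} = \left(- \frac{1}{4}\right) \left(-14\right) = \frac{7}{2}$)
$Q{\left(C \right)} = \frac{7}{2} - C$
$38 q{\left(a \right)} + Q{\left(x{\left(6,2 \right)} \right)} = 38 \cdot \frac{1}{9} \left(-2867\right) + \left(\frac{7}{2} - 6\right) = 38 \left(- \frac{2867}{9}\right) + \left(\frac{7}{2} - 6\right) = - \frac{108946}{9} - \frac{5}{2} = - \frac{217937}{18}$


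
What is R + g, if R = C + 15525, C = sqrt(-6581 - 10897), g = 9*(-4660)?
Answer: -26415 + 3*I*sqrt(1942) ≈ -26415.0 + 132.2*I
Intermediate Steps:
g = -41940
C = 3*I*sqrt(1942) (C = sqrt(-17478) = 3*I*sqrt(1942) ≈ 132.2*I)
R = 15525 + 3*I*sqrt(1942) (R = 3*I*sqrt(1942) + 15525 = 15525 + 3*I*sqrt(1942) ≈ 15525.0 + 132.2*I)
R + g = (15525 + 3*I*sqrt(1942)) - 41940 = -26415 + 3*I*sqrt(1942)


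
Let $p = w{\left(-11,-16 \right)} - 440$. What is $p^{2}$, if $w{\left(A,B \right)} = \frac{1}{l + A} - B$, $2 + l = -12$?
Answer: $\frac{112381201}{625} \approx 1.7981 \cdot 10^{5}$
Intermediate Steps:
$l = -14$ ($l = -2 - 12 = -14$)
$w{\left(A,B \right)} = \frac{1}{-14 + A} - B$
$p = - \frac{10601}{25}$ ($p = \frac{1 + 14 \left(-16\right) - \left(-11\right) \left(-16\right)}{-14 - 11} - 440 = \frac{1 - 224 - 176}{-25} - 440 = \left(- \frac{1}{25}\right) \left(-399\right) - 440 = \frac{399}{25} - 440 = - \frac{10601}{25} \approx -424.04$)
$p^{2} = \left(- \frac{10601}{25}\right)^{2} = \frac{112381201}{625}$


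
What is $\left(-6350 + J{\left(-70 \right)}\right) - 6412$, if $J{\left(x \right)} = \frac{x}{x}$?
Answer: $-12761$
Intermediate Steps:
$J{\left(x \right)} = 1$
$\left(-6350 + J{\left(-70 \right)}\right) - 6412 = \left(-6350 + 1\right) - 6412 = -6349 - 6412 = -12761$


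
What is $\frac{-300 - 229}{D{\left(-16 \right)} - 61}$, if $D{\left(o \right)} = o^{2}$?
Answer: $- \frac{529}{195} \approx -2.7128$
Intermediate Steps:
$\frac{-300 - 229}{D{\left(-16 \right)} - 61} = \frac{-300 - 229}{\left(-16\right)^{2} - 61} = - \frac{529}{256 - 61} = - \frac{529}{195}$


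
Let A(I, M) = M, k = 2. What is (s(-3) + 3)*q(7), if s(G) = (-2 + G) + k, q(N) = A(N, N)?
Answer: 0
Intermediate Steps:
q(N) = N
s(G) = G (s(G) = (-2 + G) + 2 = G)
(s(-3) + 3)*q(7) = (-3 + 3)*7 = 0*7 = 0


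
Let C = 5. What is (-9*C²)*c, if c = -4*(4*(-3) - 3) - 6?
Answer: -12150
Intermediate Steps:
c = 54 (c = -4*(-12 - 3) - 6 = -4*(-15) - 6 = 60 - 6 = 54)
(-9*C²)*c = -9*5²*54 = -9*25*54 = -225*54 = -12150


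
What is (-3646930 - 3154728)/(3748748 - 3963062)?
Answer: 3400829/107157 ≈ 31.737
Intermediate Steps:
(-3646930 - 3154728)/(3748748 - 3963062) = -6801658/(-214314) = -6801658*(-1/214314) = 3400829/107157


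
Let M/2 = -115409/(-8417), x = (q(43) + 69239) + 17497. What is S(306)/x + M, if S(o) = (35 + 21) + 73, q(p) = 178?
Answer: 20062401445/731555138 ≈ 27.424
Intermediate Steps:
S(o) = 129 (S(o) = 56 + 73 = 129)
x = 86914 (x = (178 + 69239) + 17497 = 69417 + 17497 = 86914)
M = 230818/8417 (M = 2*(-115409/(-8417)) = 2*(-115409*(-1/8417)) = 2*(115409/8417) = 230818/8417 ≈ 27.423)
S(306)/x + M = 129/86914 + 230818/8417 = 20062401445/731555138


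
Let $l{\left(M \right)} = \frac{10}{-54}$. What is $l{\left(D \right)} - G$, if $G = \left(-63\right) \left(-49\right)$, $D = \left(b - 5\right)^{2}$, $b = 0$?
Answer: $- \frac{83354}{27} \approx -3087.2$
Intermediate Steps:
$D = 25$ ($D = \left(0 - 5\right)^{2} = \left(-5\right)^{2} = 25$)
$l{\left(M \right)} = - \frac{5}{27}$ ($l{\left(M \right)} = 10 \left(- \frac{1}{54}\right) = - \frac{5}{27}$)
$G = 3087$
$l{\left(D \right)} - G = - \frac{5}{27} - 3087 = - \frac{83354}{27}$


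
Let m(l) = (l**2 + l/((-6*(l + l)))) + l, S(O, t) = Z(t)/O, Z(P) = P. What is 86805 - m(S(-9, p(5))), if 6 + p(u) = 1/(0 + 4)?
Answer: 112498031/1296 ≈ 86804.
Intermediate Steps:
p(u) = -23/4 (p(u) = -6 + 1/(0 + 4) = -6 + 1/4 = -23/4)
S(O, t) = t/O
m(l) = -1/12 + l + l**2 (m(l) = (l**2 + l/((-12*l))) + l = (l**2 + (-1/(12*l))*l) + l = (l**2 - 1/12) + l = (-1/12 + l**2) + l = -1/12 + l + l**2)
86805 - m(S(-9, p(5))) = 86805 - (-1/12 - 23/4/(-9) + (-23/4/(-9))**2) = 86805 - (-1/12 - 23/4*(-1/9) + (-23/4*(-1/9))**2) = 86805 - (-1/12 + 23/36 + (23/36)**2) = 86805 - (-1/12 + 23/36 + 529/1296) = 86805 - 1*1249/1296 = 86805 - 1249/1296 = 112498031/1296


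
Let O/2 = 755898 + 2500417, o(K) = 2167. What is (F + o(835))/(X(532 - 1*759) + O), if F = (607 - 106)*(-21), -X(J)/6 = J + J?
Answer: -4177/3257677 ≈ -0.0012822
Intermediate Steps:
X(J) = -12*J (X(J) = -6*(J + J) = -12*J)
O = 6512630 (O = 2*(755898 + 2500417) = 2*3256315 = 6512630)
F = -10521 (F = 501*(-21) = -10521)
(F + o(835))/(X(532 - 1*759) + O) = (-10521 + 2167)/(-12*(532 - 1*759) + 6512630) = -8354/(-12*(532 - 759) + 6512630) = -8354/(-12*(-227) + 6512630) = -8354/(2724 + 6512630) = -8354/6515354 = -8354*1/6515354 = -4177/3257677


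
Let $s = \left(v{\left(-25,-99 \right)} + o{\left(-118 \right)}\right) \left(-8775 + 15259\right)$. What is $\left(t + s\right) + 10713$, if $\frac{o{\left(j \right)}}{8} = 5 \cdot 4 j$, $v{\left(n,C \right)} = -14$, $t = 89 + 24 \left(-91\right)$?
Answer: $-122500078$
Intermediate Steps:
$t = -2095$ ($t = 89 - 2184 = -2095$)
$o{\left(j \right)} = 160 j$ ($o{\left(j \right)} = 8 \cdot 5 \cdot 4 j = 8 \cdot 20 j = 160 j$)
$s = -122508696$ ($s = \left(-14 + 160 \left(-118\right)\right) \left(-8775 + 15259\right) = \left(-14 - 18880\right) 6484 = \left(-18894\right) 6484 = -122508696$)
$\left(t + s\right) + 10713 = \left(-2095 - 122508696\right) + 10713 = -122510791 + 10713 = -122500078$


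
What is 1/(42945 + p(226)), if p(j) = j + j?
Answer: 1/43397 ≈ 2.3043e-5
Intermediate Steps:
p(j) = 2*j
1/(42945 + p(226)) = 1/(42945 + 2*226) = 1/(42945 + 452) = 1/43397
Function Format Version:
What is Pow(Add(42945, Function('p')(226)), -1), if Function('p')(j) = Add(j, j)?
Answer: Rational(1, 43397) ≈ 2.3043e-5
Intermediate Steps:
Function('p')(j) = Mul(2, j)
Pow(Add(42945, Function('p')(226)), -1) = Pow(Add(42945, Mul(2, 226)), -1) = Pow(Add(42945, 452), -1) = Pow(43397, -1) = Rational(1, 43397)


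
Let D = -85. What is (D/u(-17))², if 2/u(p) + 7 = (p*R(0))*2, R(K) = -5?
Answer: 191961025/4 ≈ 4.7990e+7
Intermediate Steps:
u(p) = 2/(-7 - 10*p) (u(p) = 2/(-7 + (p*(-5))*2) = 2/(-7 - 5*p*2) = 2/(-7 - 10*p))
(D/u(-17))² = (-85/(2/(-7 - 10*(-17))))² = (-85/(2/(-7 + 170)))² = (-85/(2/163))² = (-85/(2*(1/163)))² = (-85/2/163)² = (-85*163/2)² = (-13855/2)² = 191961025/4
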